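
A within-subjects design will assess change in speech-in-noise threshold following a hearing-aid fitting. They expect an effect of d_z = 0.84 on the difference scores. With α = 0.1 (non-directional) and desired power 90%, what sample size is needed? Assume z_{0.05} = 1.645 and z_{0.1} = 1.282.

n = 13 pairs

For a paired (one-sample on differences) test: n = ((z_{α/2} + z_β) / d)².
z_{α/2} + z_β = 1.645 + 1.282 = 2.927.
n = (2.927 / 0.84)² = 3.485² = 12.14.
Round up.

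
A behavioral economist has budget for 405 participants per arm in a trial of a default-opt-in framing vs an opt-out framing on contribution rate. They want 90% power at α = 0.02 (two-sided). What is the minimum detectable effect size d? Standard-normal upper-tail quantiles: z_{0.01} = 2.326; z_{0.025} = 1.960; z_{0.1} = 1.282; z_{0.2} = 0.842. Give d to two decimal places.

For two independent groups of n = 405 each: d_min = (z_{α/2} + z_β)·√(2/n).
z-sum = 2.326 + 1.282 = 3.608.
d_min = 3.608 × √(2/405) = 3.608 × 0.0703 = 0.254.

d_min ≈ 0.25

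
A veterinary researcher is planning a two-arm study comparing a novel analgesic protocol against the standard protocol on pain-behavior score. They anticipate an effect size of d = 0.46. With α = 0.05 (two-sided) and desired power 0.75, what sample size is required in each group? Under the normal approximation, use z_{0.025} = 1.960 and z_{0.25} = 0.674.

n = 66 per group

For two independent groups with equal n: n = 2·((z_{α/2} + z_β) / d)².
z_{α/2} + z_β = 1.960 + 0.674 = 2.634.
n = 2 × (2.634 / 0.46)² = 2 × 5.726² = 2 × 32.79 = 65.6.
Round up to the next whole participant.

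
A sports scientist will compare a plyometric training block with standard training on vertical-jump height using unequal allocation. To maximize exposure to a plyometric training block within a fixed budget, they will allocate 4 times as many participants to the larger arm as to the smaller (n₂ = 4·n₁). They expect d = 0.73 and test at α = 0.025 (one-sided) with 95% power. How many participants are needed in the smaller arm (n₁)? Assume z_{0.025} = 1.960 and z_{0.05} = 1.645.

With allocation ratio k = n₂/n₁ = 4, Var(x̄₁−x̄₂) = σ²(1/n₁ + 1/(k·n₁)) = σ²·(k+1)/(k·n₁).
So n₁ = (1 + 1/k)·((z_{α} + z_β)/d)² = 1.250 × (3.605/0.73)².
n₁ = 1.250 × 24.39 = 30.5.
Round up: n₁ = 31, giving n₂ = 4 × 31 = 124.

n₁ = 31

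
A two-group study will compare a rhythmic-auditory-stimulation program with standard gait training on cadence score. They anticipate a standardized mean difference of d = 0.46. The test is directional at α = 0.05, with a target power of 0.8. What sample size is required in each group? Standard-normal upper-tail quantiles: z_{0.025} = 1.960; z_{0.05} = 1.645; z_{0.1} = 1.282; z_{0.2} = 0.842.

For two independent groups with equal n: n = 2·((z_{α} + z_β) / d)².
z_{α} + z_β = 1.645 + 0.842 = 2.487.
n = 2 × (2.487 / 0.46)² = 2 × 5.407² = 2 × 29.23 = 58.5.
Round up to the next whole participant.

n = 59 per group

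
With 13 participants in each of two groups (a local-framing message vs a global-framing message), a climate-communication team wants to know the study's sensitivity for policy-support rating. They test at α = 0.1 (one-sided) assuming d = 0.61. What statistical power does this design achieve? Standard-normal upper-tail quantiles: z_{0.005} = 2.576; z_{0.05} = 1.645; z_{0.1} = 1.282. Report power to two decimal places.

power ≈ 0.61

For two equal groups, power = Φ(d·√(n/2) − z_{α}).
d·√(n/2) = 0.61 × √(13/2) = 0.61 × 2.550 = 1.555.
z_β = 1.555 − 1.282 = 0.273.
Power = Φ(0.273) = 0.608.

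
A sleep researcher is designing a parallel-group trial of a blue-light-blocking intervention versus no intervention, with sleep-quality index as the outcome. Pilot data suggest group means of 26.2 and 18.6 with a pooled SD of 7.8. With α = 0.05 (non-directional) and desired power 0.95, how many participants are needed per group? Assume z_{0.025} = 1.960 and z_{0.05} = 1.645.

Cohen's d = |M₁ − M₂| / SD_pooled = |26.2 − 18.6| / 7.8 = 7.6 / 7.8 = 0.974.
For two independent groups with equal n: n = 2·((z_{α/2} + z_β) / d)².
z_{α/2} + z_β = 1.960 + 1.645 = 3.605.
n = 2 × (3.605 / 0.974)² = 2 × 3.701² = 2 × 13.70 = 27.4.
Round up to the next whole participant.

n = 28 per group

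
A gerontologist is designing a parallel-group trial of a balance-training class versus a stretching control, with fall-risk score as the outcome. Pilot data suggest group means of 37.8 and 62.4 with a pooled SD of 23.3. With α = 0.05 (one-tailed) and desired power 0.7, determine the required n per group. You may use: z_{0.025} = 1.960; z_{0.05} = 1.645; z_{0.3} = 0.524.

Cohen's d = |M₁ − M₂| / SD_pooled = |37.8 − 62.4| / 23.3 = 24.6 / 23.3 = 1.056.
For two independent groups with equal n: n = 2·((z_{α} + z_β) / d)².
z_{α} + z_β = 1.645 + 0.524 = 2.169.
n = 2 × (2.169 / 1.056)² = 2 × 2.054² = 2 × 4.22 = 8.4.
Round up to the next whole participant.

n = 9 per group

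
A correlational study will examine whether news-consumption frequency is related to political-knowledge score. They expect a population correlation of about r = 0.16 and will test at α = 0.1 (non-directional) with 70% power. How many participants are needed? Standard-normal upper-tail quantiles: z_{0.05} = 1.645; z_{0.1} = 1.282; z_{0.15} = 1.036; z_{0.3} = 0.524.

n = 184

Fisher's z: C = ½·ln((1+r)/(1−r)) = ½·ln(1.3810) = 0.1614.
n = ((z_{α/2} + z_β)/C)² + 3.
(1.645 + 0.524) / 0.1614 = 2.169 / 0.1614 = 13.439.
n = 13.439² + 3 = 180.60 + 3 = 183.6.
Round up.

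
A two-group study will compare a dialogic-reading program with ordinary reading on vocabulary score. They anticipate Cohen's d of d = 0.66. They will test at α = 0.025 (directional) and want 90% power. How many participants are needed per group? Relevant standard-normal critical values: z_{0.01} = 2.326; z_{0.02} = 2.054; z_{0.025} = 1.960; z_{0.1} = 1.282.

For two independent groups with equal n: n = 2·((z_{α} + z_β) / d)².
z_{α} + z_β = 1.960 + 1.282 = 3.242.
n = 2 × (3.242 / 0.66)² = 2 × 4.912² = 2 × 24.13 = 48.3.
Round up to the next whole participant.

n = 49 per group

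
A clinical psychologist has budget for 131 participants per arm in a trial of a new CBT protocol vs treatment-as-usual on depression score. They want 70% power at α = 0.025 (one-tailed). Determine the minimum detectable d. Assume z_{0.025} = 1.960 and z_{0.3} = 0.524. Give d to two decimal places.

For two independent groups of n = 131 each: d_min = (z_{α} + z_β)·√(2/n).
z-sum = 1.960 + 0.524 = 2.484.
d_min = 2.484 × √(2/131) = 2.484 × 0.1236 = 0.307.

d_min ≈ 0.31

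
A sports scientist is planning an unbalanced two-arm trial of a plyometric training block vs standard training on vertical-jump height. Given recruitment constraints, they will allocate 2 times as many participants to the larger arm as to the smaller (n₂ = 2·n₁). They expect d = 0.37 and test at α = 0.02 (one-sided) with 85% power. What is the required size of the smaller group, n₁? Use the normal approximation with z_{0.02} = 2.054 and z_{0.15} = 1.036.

With allocation ratio k = n₂/n₁ = 2, Var(x̄₁−x̄₂) = σ²(1/n₁ + 1/(k·n₁)) = σ²·(k+1)/(k·n₁).
So n₁ = (1 + 1/k)·((z_{α} + z_β)/d)² = 1.500 × (3.090/0.37)².
n₁ = 1.500 × 69.75 = 104.6.
Round up: n₁ = 105, giving n₂ = 2 × 105 = 210.

n₁ = 105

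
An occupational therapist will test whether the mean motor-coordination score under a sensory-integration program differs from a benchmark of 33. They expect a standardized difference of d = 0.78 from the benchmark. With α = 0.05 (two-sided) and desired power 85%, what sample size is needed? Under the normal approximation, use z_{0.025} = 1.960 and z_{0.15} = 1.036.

For a one-sample test: n = ((z_{α/2} + z_β) / d)².
z_{α/2} + z_β = 1.960 + 1.036 = 2.996.
n = (2.996 / 0.78)² = 3.841² = 14.75.
Round up.

n = 15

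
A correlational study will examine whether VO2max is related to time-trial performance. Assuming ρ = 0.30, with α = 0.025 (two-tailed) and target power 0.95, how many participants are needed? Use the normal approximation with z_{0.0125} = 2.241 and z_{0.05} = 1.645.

n = 161

Fisher's z: C = ½·ln((1+r)/(1−r)) = ½·ln(1.8571) = 0.3095.
n = ((z_{α/2} + z_β)/C)² + 3.
(2.241 + 1.645) / 0.3095 = 3.886 / 0.3095 = 12.556.
n = 12.556² + 3 = 157.65 + 3 = 160.6.
Round up.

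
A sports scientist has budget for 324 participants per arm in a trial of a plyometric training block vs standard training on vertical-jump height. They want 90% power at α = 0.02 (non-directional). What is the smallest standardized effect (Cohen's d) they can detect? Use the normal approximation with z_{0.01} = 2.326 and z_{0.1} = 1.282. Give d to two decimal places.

For two independent groups of n = 324 each: d_min = (z_{α/2} + z_β)·√(2/n).
z-sum = 2.326 + 1.282 = 3.608.
d_min = 3.608 × √(2/324) = 3.608 × 0.0786 = 0.283.

d_min ≈ 0.28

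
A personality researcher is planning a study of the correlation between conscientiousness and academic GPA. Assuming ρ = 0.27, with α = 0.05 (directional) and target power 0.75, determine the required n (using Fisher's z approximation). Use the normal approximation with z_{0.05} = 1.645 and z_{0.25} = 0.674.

n = 74

Fisher's z: C = ½·ln((1+r)/(1−r)) = ½·ln(1.7397) = 0.2769.
n = ((z_{α} + z_β)/C)² + 3.
(1.645 + 0.674) / 0.2769 = 2.319 / 0.2769 = 8.375.
n = 8.375² + 3 = 70.14 + 3 = 73.1.
Round up.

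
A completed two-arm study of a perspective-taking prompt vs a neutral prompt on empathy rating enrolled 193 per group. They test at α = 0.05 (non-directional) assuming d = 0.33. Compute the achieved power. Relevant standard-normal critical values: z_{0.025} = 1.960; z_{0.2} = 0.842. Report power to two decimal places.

For two equal groups, power = Φ(d·√(n/2) − z_{α/2}).
d·√(n/2) = 0.33 × √(193/2) = 0.33 × 9.823 = 3.242.
z_β = 3.242 − 1.960 = 1.282.
Power = Φ(1.282) = 0.900.

power ≈ 0.90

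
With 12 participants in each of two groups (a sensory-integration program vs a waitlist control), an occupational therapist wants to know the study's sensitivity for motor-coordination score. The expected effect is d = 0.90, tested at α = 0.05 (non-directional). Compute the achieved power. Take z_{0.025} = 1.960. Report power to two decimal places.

For two equal groups, power = Φ(d·√(n/2) − z_{α/2}).
d·√(n/2) = 0.90 × √(12/2) = 0.90 × 2.449 = 2.205.
z_β = 2.205 − 1.960 = 0.245.
Power = Φ(0.245) = 0.597.

power ≈ 0.60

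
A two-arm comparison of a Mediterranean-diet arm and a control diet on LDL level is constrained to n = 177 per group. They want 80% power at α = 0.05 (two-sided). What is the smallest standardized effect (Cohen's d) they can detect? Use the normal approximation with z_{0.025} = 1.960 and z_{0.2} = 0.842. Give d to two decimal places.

d_min ≈ 0.30

For two independent groups of n = 177 each: d_min = (z_{α/2} + z_β)·√(2/n).
z-sum = 1.960 + 0.842 = 2.802.
d_min = 2.802 × √(2/177) = 2.802 × 0.1063 = 0.298.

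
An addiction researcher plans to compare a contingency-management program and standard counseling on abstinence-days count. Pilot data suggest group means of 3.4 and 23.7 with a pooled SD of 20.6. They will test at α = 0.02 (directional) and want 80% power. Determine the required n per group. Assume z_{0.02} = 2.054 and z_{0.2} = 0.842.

Cohen's d = |M₁ − M₂| / SD_pooled = |3.4 − 23.7| / 20.6 = 20.3 / 20.6 = 0.985.
For two independent groups with equal n: n = 2·((z_{α} + z_β) / d)².
z_{α} + z_β = 2.054 + 0.842 = 2.896.
n = 2 × (2.896 / 0.985)² = 2 × 2.940² = 2 × 8.64 = 17.3.
Round up to the next whole participant.

n = 18 per group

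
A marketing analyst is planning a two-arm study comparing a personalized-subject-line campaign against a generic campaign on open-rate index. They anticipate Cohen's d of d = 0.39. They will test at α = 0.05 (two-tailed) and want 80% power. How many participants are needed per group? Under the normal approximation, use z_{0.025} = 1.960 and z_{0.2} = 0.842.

For two independent groups with equal n: n = 2·((z_{α/2} + z_β) / d)².
z_{α/2} + z_β = 1.960 + 0.842 = 2.802.
n = 2 × (2.802 / 0.39)² = 2 × 7.185² = 2 × 51.62 = 103.2.
Round up to the next whole participant.

n = 104 per group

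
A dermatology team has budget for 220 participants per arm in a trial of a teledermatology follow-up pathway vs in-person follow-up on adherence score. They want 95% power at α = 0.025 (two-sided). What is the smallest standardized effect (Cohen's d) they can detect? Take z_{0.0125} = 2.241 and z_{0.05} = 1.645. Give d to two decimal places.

d_min ≈ 0.37

For two independent groups of n = 220 each: d_min = (z_{α/2} + z_β)·√(2/n).
z-sum = 2.241 + 1.645 = 3.886.
d_min = 3.886 × √(2/220) = 3.886 × 0.0953 = 0.371.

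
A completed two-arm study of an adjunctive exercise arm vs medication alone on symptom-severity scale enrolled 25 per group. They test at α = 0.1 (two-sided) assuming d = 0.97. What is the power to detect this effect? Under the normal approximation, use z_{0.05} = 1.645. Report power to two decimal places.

For two equal groups, power = Φ(d·√(n/2) − z_{α/2}).
d·√(n/2) = 0.97 × √(25/2) = 0.97 × 3.536 = 3.429.
z_β = 3.429 − 1.645 = 1.784.
Power = Φ(1.784) = 0.963.

power ≈ 0.96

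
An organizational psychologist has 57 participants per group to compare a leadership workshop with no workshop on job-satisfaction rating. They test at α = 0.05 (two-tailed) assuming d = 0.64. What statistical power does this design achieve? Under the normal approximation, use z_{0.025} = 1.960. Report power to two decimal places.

For two equal groups, power = Φ(d·√(n/2) − z_{α/2}).
d·√(n/2) = 0.64 × √(57/2) = 0.64 × 5.339 = 3.417.
z_β = 3.417 − 1.960 = 1.457.
Power = Φ(1.457) = 0.927.

power ≈ 0.93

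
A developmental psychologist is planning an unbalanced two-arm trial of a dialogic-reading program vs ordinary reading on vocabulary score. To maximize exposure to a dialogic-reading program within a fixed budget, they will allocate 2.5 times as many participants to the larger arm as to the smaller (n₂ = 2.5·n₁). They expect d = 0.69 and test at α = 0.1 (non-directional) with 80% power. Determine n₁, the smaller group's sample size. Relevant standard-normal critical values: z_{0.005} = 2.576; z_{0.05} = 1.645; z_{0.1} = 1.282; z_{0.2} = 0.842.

With allocation ratio k = n₂/n₁ = 2.5, Var(x̄₁−x̄₂) = σ²(1/n₁ + 1/(k·n₁)) = σ²·(k+1)/(k·n₁).
So n₁ = (1 + 1/k)·((z_{α/2} + z_β)/d)² = 1.400 × (2.487/0.69)².
n₁ = 1.400 × 12.99 = 18.2.
Round up: n₁ = 19, giving n₂ = ⌈2.5 × 19⌉ = ⌈47.5⌉ = 48.

n₁ = 19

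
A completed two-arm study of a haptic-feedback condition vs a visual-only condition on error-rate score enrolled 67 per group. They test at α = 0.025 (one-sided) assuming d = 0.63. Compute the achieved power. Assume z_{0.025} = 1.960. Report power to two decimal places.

power ≈ 0.95

For two equal groups, power = Φ(d·√(n/2) − z_{α}).
d·√(n/2) = 0.63 × √(67/2) = 0.63 × 5.788 = 3.646.
z_β = 3.646 − 1.960 = 1.686.
Power = Φ(1.686) = 0.954.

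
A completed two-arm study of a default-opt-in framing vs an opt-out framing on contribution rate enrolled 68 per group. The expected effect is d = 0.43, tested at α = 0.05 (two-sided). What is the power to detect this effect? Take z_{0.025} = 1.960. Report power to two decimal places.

power ≈ 0.71

For two equal groups, power = Φ(d·√(n/2) − z_{α/2}).
d·√(n/2) = 0.43 × √(68/2) = 0.43 × 5.831 = 2.507.
z_β = 2.507 − 1.960 = 0.547.
Power = Φ(0.547) = 0.708.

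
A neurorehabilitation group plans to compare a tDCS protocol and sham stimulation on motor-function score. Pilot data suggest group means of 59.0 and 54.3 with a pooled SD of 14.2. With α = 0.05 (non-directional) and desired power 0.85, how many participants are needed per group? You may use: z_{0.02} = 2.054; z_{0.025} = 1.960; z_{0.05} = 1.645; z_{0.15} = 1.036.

n = 164 per group

Cohen's d = |M₁ − M₂| / SD_pooled = |59.0 − 54.3| / 14.2 = 4.7 / 14.2 = 0.331.
For two independent groups with equal n: n = 2·((z_{α/2} + z_β) / d)².
z_{α/2} + z_β = 1.960 + 1.036 = 2.996.
n = 2 × (2.996 / 0.331)² = 2 × 9.051² = 2 × 81.93 = 163.9.
Round up to the next whole participant.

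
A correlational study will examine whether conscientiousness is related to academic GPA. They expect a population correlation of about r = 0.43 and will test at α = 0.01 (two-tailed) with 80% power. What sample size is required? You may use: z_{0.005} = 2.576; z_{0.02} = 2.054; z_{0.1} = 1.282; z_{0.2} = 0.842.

Fisher's z: C = ½·ln((1+r)/(1−r)) = ½·ln(2.5088) = 0.4599.
n = ((z_{α/2} + z_β)/C)² + 3.
(2.576 + 0.842) / 0.4599 = 3.418 / 0.4599 = 7.432.
n = 7.432² + 3 = 55.24 + 3 = 58.2.
Round up.

n = 59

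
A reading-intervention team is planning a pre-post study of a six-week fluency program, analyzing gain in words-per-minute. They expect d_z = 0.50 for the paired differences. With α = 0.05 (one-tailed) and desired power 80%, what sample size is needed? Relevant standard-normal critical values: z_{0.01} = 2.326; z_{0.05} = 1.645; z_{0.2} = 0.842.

For a paired (one-sample on differences) test: n = ((z_{α} + z_β) / d)².
z_{α} + z_β = 1.645 + 0.842 = 2.487.
n = (2.487 / 0.50)² = 4.974² = 24.74.
Round up.

n = 25 pairs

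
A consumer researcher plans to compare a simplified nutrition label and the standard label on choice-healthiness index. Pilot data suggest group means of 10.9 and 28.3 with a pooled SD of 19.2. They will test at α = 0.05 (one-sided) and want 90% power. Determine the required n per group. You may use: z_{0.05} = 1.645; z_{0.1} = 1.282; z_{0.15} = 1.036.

Cohen's d = |M₁ − M₂| / SD_pooled = |10.9 − 28.3| / 19.2 = 17.4 / 19.2 = 0.906.
For two independent groups with equal n: n = 2·((z_{α} + z_β) / d)².
z_{α} + z_β = 1.645 + 1.282 = 2.927.
n = 2 × (2.927 / 0.906)² = 2 × 3.231² = 2 × 10.44 = 20.9.
Round up to the next whole participant.

n = 21 per group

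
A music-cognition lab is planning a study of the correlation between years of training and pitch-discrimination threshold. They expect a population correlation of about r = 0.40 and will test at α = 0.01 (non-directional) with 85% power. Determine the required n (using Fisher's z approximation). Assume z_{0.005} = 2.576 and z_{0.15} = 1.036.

n = 76

Fisher's z: C = ½·ln((1+r)/(1−r)) = ½·ln(2.3333) = 0.4236.
n = ((z_{α/2} + z_β)/C)² + 3.
(2.576 + 1.036) / 0.4236 = 3.612 / 0.4236 = 8.527.
n = 8.527² + 3 = 72.71 + 3 = 75.7.
Round up.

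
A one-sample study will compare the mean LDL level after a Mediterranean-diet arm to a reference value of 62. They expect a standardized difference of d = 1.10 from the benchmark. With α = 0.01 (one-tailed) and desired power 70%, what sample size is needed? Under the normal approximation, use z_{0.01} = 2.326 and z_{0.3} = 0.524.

n = 7

For a one-sample test: n = ((z_{α} + z_β) / d)².
z_{α} + z_β = 2.326 + 0.524 = 2.850.
n = (2.850 / 1.10)² = 2.591² = 6.71.
Round up.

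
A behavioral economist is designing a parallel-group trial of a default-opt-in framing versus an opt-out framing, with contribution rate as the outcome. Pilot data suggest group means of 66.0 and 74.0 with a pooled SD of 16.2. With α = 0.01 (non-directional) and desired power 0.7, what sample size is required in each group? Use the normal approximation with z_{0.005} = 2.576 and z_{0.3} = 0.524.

n = 79 per group

Cohen's d = |M₁ − M₂| / SD_pooled = |66.0 − 74.0| / 16.2 = 8.0 / 16.2 = 0.494.
For two independent groups with equal n: n = 2·((z_{α/2} + z_β) / d)².
z_{α/2} + z_β = 2.576 + 0.524 = 3.100.
n = 2 × (3.100 / 0.494)² = 2 × 6.275² = 2 × 39.38 = 78.8.
Round up to the next whole participant.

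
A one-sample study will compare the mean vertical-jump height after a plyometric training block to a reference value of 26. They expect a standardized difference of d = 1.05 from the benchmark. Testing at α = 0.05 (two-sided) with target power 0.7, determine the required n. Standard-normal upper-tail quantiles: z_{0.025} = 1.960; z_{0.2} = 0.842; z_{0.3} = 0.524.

n = 6

For a one-sample test: n = ((z_{α/2} + z_β) / d)².
z_{α/2} + z_β = 1.960 + 0.524 = 2.484.
n = (2.484 / 1.05)² = 2.366² = 5.60.
Round up.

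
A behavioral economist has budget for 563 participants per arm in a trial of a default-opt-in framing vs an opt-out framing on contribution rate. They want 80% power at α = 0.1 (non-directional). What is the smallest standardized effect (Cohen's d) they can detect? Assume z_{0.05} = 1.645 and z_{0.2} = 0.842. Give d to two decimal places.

d_min ≈ 0.15

For two independent groups of n = 563 each: d_min = (z_{α/2} + z_β)·√(2/n).
z-sum = 1.645 + 0.842 = 2.487.
d_min = 2.487 × √(2/563) = 2.487 × 0.0596 = 0.148.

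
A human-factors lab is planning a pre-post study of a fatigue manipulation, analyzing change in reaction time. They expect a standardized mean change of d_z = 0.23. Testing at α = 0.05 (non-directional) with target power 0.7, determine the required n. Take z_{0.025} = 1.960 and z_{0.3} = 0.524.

For a paired (one-sample on differences) test: n = ((z_{α/2} + z_β) / d)².
z_{α/2} + z_β = 1.960 + 0.524 = 2.484.
n = (2.484 / 0.23)² = 10.800² = 116.64.
Round up.

n = 117 pairs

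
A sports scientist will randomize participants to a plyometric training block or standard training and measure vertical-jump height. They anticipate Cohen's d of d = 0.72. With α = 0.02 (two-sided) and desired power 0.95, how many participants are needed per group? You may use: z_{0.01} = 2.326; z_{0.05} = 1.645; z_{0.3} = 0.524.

For two independent groups with equal n: n = 2·((z_{α/2} + z_β) / d)².
z_{α/2} + z_β = 2.326 + 1.645 = 3.971.
n = 2 × (3.971 / 0.72)² = 2 × 5.515² = 2 × 30.42 = 60.8.
Round up to the next whole participant.

n = 61 per group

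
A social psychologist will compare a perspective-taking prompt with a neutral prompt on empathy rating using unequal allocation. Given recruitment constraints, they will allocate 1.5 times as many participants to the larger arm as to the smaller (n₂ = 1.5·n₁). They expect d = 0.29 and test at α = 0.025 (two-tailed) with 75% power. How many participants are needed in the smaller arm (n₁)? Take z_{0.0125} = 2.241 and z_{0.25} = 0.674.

n₁ = 169

With allocation ratio k = n₂/n₁ = 1.5, Var(x̄₁−x̄₂) = σ²(1/n₁ + 1/(k·n₁)) = σ²·(k+1)/(k·n₁).
So n₁ = (1 + 1/k)·((z_{α/2} + z_β)/d)² = 1.667 × (2.915/0.29)².
n₁ = 1.667 × 101.04 = 168.4.
Round up: n₁ = 169, giving n₂ = ⌈1.5 × 169⌉ = ⌈253.5⌉ = 254.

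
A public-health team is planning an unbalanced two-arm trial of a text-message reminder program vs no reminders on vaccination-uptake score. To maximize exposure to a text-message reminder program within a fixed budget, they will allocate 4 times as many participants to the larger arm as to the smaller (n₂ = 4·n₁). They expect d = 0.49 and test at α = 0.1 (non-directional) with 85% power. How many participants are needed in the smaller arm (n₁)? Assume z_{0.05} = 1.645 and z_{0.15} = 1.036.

With allocation ratio k = n₂/n₁ = 4, Var(x̄₁−x̄₂) = σ²(1/n₁ + 1/(k·n₁)) = σ²·(k+1)/(k·n₁).
So n₁ = (1 + 1/k)·((z_{α/2} + z_β)/d)² = 1.250 × (2.681/0.49)².
n₁ = 1.250 × 29.94 = 37.4.
Round up: n₁ = 38, giving n₂ = 4 × 38 = 152.

n₁ = 38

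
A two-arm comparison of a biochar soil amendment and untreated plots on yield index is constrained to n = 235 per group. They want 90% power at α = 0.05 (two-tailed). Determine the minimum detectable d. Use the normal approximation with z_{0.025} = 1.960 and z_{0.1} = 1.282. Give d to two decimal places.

d_min ≈ 0.30

For two independent groups of n = 235 each: d_min = (z_{α/2} + z_β)·√(2/n).
z-sum = 1.960 + 1.282 = 3.242.
d_min = 3.242 × √(2/235) = 3.242 × 0.0923 = 0.299.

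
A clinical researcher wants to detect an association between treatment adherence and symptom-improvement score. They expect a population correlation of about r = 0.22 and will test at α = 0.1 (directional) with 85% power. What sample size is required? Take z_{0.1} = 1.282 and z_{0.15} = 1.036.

Fisher's z: C = ½·ln((1+r)/(1−r)) = ½·ln(1.5641) = 0.2237.
n = ((z_{α} + z_β)/C)² + 3.
(1.282 + 1.036) / 0.2237 = 2.318 / 0.2237 = 10.362.
n = 10.362² + 3 = 107.37 + 3 = 110.4.
Round up.

n = 111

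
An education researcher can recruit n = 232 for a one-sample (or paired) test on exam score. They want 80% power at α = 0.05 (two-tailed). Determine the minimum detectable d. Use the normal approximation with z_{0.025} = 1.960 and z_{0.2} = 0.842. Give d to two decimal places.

d_min ≈ 0.18

For a single sample (or paired design) of n = 232: d_min = (z_{α/2} + z_β)/√n.
z-sum = 1.960 + 0.842 = 2.802.
d_min = 2.802 / √232 = 2.802 / 15.232 = 0.184.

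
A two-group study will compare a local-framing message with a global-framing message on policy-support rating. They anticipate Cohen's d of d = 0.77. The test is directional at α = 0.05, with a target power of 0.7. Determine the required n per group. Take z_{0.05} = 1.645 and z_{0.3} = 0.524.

For two independent groups with equal n: n = 2·((z_{α} + z_β) / d)².
z_{α} + z_β = 1.645 + 0.524 = 2.169.
n = 2 × (2.169 / 0.77)² = 2 × 2.817² = 2 × 7.93 = 15.9.
Round up to the next whole participant.

n = 16 per group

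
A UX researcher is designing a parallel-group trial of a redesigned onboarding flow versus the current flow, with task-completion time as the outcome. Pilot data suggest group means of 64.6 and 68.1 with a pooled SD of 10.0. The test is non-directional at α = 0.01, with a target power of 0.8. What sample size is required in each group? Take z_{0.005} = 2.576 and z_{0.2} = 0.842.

Cohen's d = |M₁ − M₂| / SD_pooled = |64.6 − 68.1| / 10.0 = 3.5 / 10.0 = 0.350.
For two independent groups with equal n: n = 2·((z_{α/2} + z_β) / d)².
z_{α/2} + z_β = 2.576 + 0.842 = 3.418.
n = 2 × (3.418 / 0.350)² = 2 × 9.766² = 2 × 95.37 = 190.7.
Round up to the next whole participant.

n = 191 per group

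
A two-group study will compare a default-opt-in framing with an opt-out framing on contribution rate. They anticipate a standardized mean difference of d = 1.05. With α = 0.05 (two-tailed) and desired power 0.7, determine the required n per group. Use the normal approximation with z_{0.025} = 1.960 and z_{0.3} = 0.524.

For two independent groups with equal n: n = 2·((z_{α/2} + z_β) / d)².
z_{α/2} + z_β = 1.960 + 0.524 = 2.484.
n = 2 × (2.484 / 1.05)² = 2 × 2.366² = 2 × 5.60 = 11.2.
Round up to the next whole participant.

n = 12 per group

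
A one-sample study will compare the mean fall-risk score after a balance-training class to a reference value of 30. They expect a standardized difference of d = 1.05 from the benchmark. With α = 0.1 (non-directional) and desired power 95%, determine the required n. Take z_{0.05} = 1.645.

n = 10

For a one-sample test: n = ((z_{α/2} + z_β) / d)².
z_{α/2} + z_β = 1.645 + 1.645 = 3.290.
n = (3.290 / 1.05)² = 3.133² = 9.82.
Round up.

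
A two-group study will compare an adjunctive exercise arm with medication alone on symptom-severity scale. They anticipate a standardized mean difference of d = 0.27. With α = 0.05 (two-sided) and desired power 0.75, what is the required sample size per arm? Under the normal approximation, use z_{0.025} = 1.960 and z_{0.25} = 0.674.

n = 191 per group

For two independent groups with equal n: n = 2·((z_{α/2} + z_β) / d)².
z_{α/2} + z_β = 1.960 + 0.674 = 2.634.
n = 2 × (2.634 / 0.27)² = 2 × 9.756² = 2 × 95.17 = 190.3.
Round up to the next whole participant.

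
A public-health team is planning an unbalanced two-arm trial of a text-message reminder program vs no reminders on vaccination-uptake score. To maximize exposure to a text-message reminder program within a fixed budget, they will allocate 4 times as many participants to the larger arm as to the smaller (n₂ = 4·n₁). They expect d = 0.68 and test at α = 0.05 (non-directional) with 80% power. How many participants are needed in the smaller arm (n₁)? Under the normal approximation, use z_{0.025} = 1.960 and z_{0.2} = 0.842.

n₁ = 22

With allocation ratio k = n₂/n₁ = 4, Var(x̄₁−x̄₂) = σ²(1/n₁ + 1/(k·n₁)) = σ²·(k+1)/(k·n₁).
So n₁ = (1 + 1/k)·((z_{α/2} + z_β)/d)² = 1.250 × (2.802/0.68)².
n₁ = 1.250 × 16.98 = 21.2.
Round up: n₁ = 22, giving n₂ = 4 × 22 = 88.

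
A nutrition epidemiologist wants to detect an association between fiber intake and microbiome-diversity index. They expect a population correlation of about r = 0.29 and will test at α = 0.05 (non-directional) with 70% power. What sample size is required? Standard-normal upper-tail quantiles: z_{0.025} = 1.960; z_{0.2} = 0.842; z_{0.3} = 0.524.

Fisher's z: C = ½·ln((1+r)/(1−r)) = ½·ln(1.8169) = 0.2986.
n = ((z_{α/2} + z_β)/C)² + 3.
(1.960 + 0.524) / 0.2986 = 2.484 / 0.2986 = 8.319.
n = 8.319² + 3 = 69.20 + 3 = 72.2.
Round up.

n = 73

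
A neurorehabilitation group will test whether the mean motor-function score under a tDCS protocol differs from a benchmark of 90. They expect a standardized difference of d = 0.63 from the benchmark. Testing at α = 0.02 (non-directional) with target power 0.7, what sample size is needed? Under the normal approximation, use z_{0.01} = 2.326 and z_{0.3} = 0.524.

n = 21

For a one-sample test: n = ((z_{α/2} + z_β) / d)².
z_{α/2} + z_β = 2.326 + 0.524 = 2.850.
n = (2.850 / 0.63)² = 4.524² = 20.46.
Round up.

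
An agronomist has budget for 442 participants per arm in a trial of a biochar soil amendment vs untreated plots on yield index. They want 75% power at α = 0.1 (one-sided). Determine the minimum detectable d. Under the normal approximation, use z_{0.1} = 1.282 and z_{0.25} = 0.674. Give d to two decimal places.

d_min ≈ 0.13

For two independent groups of n = 442 each: d_min = (z_{α} + z_β)·√(2/n).
z-sum = 1.282 + 0.674 = 1.956.
d_min = 1.956 × √(2/442) = 1.956 × 0.0673 = 0.132.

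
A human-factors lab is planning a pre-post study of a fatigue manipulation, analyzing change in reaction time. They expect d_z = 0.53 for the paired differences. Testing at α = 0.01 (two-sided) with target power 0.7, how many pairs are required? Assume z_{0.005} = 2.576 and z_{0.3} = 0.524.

For a paired (one-sample on differences) test: n = ((z_{α/2} + z_β) / d)².
z_{α/2} + z_β = 2.576 + 0.524 = 3.100.
n = (3.100 / 0.53)² = 5.849² = 34.21.
Round up.

n = 35 pairs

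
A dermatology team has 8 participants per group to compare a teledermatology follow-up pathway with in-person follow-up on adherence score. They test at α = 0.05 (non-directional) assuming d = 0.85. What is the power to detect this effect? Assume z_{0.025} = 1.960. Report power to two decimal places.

For two equal groups, power = Φ(d·√(n/2) − z_{α/2}).
d·√(n/2) = 0.85 × √(8/2) = 0.85 × 2.000 = 1.700.
z_β = 1.700 − 1.960 = -0.260.
Power = Φ(-0.260) = 0.397.

power ≈ 0.40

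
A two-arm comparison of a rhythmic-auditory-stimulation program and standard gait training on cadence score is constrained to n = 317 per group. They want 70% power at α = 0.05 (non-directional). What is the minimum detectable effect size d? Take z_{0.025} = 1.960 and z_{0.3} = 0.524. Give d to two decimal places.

For two independent groups of n = 317 each: d_min = (z_{α/2} + z_β)·√(2/n).
z-sum = 1.960 + 0.524 = 2.484.
d_min = 2.484 × √(2/317) = 2.484 × 0.0794 = 0.197.

d_min ≈ 0.20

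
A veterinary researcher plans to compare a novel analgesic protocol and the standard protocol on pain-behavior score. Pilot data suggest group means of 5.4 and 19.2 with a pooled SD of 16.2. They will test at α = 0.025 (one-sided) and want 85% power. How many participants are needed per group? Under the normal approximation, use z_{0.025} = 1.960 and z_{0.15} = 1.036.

n = 25 per group

Cohen's d = |M₁ − M₂| / SD_pooled = |5.4 − 19.2| / 16.2 = 13.8 / 16.2 = 0.852.
For two independent groups with equal n: n = 2·((z_{α} + z_β) / d)².
z_{α} + z_β = 1.960 + 1.036 = 2.996.
n = 2 × (2.996 / 0.852)² = 2 × 3.516² = 2 × 12.37 = 24.7.
Round up to the next whole participant.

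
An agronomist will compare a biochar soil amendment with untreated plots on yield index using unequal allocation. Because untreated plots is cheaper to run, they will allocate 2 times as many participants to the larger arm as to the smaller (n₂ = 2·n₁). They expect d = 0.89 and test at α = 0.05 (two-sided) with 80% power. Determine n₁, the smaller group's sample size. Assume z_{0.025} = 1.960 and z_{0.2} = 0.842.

n₁ = 15

With allocation ratio k = n₂/n₁ = 2, Var(x̄₁−x̄₂) = σ²(1/n₁ + 1/(k·n₁)) = σ²·(k+1)/(k·n₁).
So n₁ = (1 + 1/k)·((z_{α/2} + z_β)/d)² = 1.500 × (2.802/0.89)².
n₁ = 1.500 × 9.91 = 14.9.
Round up: n₁ = 15, giving n₂ = 2 × 15 = 30.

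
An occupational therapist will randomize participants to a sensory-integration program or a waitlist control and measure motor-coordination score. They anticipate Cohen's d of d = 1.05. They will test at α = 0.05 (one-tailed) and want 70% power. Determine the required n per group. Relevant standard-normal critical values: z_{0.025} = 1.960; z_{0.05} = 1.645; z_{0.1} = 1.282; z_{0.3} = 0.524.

For two independent groups with equal n: n = 2·((z_{α} + z_β) / d)².
z_{α} + z_β = 1.645 + 0.524 = 2.169.
n = 2 × (2.169 / 1.05)² = 2 × 2.066² = 2 × 4.27 = 8.5.
Round up to the next whole participant.

n = 9 per group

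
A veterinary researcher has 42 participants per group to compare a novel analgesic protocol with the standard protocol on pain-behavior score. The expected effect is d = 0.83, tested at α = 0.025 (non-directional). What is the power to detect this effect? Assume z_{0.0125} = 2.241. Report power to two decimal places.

For two equal groups, power = Φ(d·√(n/2) − z_{α/2}).
d·√(n/2) = 0.83 × √(42/2) = 0.83 × 4.583 = 3.804.
z_β = 3.804 − 2.241 = 1.563.
Power = Φ(1.563) = 0.941.

power ≈ 0.94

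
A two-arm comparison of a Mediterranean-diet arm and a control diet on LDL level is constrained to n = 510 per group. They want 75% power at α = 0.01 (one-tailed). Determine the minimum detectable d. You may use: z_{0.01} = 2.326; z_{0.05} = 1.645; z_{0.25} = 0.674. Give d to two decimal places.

d_min ≈ 0.19

For two independent groups of n = 510 each: d_min = (z_{α} + z_β)·√(2/n).
z-sum = 2.326 + 0.674 = 3.000.
d_min = 3.000 × √(2/510) = 3.000 × 0.0626 = 0.188.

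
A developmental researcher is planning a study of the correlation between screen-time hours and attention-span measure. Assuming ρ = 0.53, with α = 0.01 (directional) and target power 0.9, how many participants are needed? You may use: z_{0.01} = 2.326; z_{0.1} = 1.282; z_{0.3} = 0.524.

n = 41

Fisher's z: C = ½·ln((1+r)/(1−r)) = ½·ln(3.2553) = 0.5901.
n = ((z_{α} + z_β)/C)² + 3.
(2.326 + 1.282) / 0.5901 = 3.608 / 0.5901 = 6.114.
n = 6.114² + 3 = 37.38 + 3 = 40.4.
Round up.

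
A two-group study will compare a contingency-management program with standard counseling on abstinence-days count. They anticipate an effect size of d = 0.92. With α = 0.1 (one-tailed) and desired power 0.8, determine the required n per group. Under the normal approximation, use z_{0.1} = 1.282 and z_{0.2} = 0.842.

n = 11 per group

For two independent groups with equal n: n = 2·((z_{α} + z_β) / d)².
z_{α} + z_β = 1.282 + 0.842 = 2.124.
n = 2 × (2.124 / 0.92)² = 2 × 2.309² = 2 × 5.33 = 10.7.
Round up to the next whole participant.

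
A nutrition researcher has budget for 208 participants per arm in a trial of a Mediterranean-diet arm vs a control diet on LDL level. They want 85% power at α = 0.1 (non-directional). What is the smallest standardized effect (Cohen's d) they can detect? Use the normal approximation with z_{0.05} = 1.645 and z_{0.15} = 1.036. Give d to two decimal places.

For two independent groups of n = 208 each: d_min = (z_{α/2} + z_β)·√(2/n).
z-sum = 1.645 + 1.036 = 2.681.
d_min = 2.681 × √(2/208) = 2.681 × 0.0981 = 0.263.

d_min ≈ 0.26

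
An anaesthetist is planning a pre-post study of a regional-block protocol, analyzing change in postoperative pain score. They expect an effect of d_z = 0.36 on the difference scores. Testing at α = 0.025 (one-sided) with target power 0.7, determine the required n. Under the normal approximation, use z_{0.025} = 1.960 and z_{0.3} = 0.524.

For a paired (one-sample on differences) test: n = ((z_{α} + z_β) / d)².
z_{α} + z_β = 1.960 + 0.524 = 2.484.
n = (2.484 / 0.36)² = 6.900² = 47.61.
Round up.

n = 48 pairs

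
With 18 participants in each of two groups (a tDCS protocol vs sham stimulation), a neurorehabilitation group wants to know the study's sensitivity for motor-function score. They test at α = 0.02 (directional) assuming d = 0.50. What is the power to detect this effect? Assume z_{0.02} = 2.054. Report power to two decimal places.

power ≈ 0.29

For two equal groups, power = Φ(d·√(n/2) − z_{α}).
d·√(n/2) = 0.50 × √(18/2) = 0.50 × 3.000 = 1.500.
z_β = 1.500 − 2.054 = -0.554.
Power = Φ(-0.554) = 0.290.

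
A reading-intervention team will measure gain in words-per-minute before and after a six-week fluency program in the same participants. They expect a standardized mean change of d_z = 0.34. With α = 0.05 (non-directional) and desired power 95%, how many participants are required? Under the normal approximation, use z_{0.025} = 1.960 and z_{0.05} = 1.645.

n = 113 pairs

For a paired (one-sample on differences) test: n = ((z_{α/2} + z_β) / d)².
z_{α/2} + z_β = 1.960 + 1.645 = 3.605.
n = (3.605 / 0.34)² = 10.603² = 112.42.
Round up.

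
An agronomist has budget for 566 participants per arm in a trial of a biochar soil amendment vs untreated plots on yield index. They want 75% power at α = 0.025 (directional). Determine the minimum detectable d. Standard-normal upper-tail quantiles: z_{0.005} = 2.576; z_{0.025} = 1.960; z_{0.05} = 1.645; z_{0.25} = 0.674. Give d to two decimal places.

For two independent groups of n = 566 each: d_min = (z_{α} + z_β)·√(2/n).
z-sum = 1.960 + 0.674 = 2.634.
d_min = 2.634 × √(2/566) = 2.634 × 0.0594 = 0.157.

d_min ≈ 0.16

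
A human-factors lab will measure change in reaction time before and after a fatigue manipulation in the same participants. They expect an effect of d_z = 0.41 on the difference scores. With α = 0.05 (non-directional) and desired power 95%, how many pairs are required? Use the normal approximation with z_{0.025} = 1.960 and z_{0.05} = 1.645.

n = 78 pairs

For a paired (one-sample on differences) test: n = ((z_{α/2} + z_β) / d)².
z_{α/2} + z_β = 1.960 + 1.645 = 3.605.
n = (3.605 / 0.41)² = 8.793² = 77.31.
Round up.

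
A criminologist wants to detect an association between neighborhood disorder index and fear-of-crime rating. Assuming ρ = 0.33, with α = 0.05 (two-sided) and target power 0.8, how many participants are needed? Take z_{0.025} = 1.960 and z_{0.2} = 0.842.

n = 70

Fisher's z: C = ½·ln((1+r)/(1−r)) = ½·ln(1.9851) = 0.3428.
n = ((z_{α/2} + z_β)/C)² + 3.
(1.960 + 0.842) / 0.3428 = 2.802 / 0.3428 = 8.174.
n = 8.174² + 3 = 66.81 + 3 = 69.8.
Round up.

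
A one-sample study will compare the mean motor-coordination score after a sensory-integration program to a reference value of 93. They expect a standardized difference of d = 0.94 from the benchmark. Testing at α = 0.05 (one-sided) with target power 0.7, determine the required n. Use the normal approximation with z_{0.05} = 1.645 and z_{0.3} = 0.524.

For a one-sample test: n = ((z_{α} + z_β) / d)².
z_{α} + z_β = 1.645 + 0.524 = 2.169.
n = (2.169 / 0.94)² = 2.307² = 5.32.
Round up.

n = 6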